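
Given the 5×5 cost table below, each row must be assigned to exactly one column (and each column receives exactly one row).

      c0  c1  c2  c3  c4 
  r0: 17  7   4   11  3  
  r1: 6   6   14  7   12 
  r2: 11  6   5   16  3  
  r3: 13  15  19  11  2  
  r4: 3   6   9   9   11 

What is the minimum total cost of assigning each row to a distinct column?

Minimum assignment cost: 22

optimal assignment: row0→col2 (cost 4), row1→col3 (cost 7), row2→col1 (cost 6), row3→col4 (cost 2), row4→col0 (cost 3)
total = 4 + 7 + 6 + 2 + 3 = 22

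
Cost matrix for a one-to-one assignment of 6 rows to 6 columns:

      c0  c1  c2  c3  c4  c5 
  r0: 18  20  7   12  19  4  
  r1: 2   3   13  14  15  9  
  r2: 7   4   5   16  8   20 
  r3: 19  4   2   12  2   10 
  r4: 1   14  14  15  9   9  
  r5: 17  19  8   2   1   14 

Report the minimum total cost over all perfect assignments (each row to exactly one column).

Minimum assignment cost: 17

optimal assignment: row0→col5 (cost 4), row1→col1 (cost 3), row2→col2 (cost 5), row3→col4 (cost 2), row4→col0 (cost 1), row5→col3 (cost 2)
total = 4 + 3 + 5 + 2 + 1 + 2 = 17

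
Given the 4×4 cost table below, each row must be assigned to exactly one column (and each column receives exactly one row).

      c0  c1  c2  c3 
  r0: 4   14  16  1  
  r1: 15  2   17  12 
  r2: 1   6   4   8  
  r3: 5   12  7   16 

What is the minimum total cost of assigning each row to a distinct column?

optimal assignment: row0→col3 (cost 1), row1→col1 (cost 2), row2→col0 (cost 1), row3→col2 (cost 7)
total = 1 + 2 + 1 + 7 = 11

Minimum assignment cost: 11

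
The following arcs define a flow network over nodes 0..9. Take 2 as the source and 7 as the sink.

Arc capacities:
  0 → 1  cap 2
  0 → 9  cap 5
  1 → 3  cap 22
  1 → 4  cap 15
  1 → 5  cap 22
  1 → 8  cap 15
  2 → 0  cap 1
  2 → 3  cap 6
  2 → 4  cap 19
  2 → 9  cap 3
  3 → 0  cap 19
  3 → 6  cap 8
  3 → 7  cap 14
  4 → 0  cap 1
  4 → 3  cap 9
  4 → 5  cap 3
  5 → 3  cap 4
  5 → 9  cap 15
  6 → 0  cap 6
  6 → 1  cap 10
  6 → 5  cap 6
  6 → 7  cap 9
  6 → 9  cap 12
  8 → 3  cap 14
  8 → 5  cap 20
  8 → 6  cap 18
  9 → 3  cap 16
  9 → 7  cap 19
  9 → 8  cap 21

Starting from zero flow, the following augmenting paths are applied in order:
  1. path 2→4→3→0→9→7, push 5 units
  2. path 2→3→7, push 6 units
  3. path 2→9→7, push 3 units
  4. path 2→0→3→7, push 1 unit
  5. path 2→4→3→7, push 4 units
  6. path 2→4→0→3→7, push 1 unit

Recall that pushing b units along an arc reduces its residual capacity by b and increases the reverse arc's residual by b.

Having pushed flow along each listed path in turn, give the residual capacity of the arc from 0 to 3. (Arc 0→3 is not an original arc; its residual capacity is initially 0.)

after path 1 (2→4→3→0→9→7, push 5): res(0,3)=5
after path 2 (2→3→7, push 6): res(0,3)=5
after path 3 (2→9→7, push 3): res(0,3)=5
after path 4 (2→0→3→7, push 1): res(0,3)=4
after path 5 (2→4→3→7, push 4): res(0,3)=4
after path 6 (2→4→0→3→7, push 1): res(0,3)=3

Residual capacity of (0,3): 3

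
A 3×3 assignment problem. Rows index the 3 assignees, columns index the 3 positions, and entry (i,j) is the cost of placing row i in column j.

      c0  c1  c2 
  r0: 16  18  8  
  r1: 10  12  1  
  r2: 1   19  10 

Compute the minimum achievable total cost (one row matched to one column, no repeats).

optimal assignment: row0→col1 (cost 18), row1→col2 (cost 1), row2→col0 (cost 1)
total = 18 + 1 + 1 = 20

Minimum assignment cost: 20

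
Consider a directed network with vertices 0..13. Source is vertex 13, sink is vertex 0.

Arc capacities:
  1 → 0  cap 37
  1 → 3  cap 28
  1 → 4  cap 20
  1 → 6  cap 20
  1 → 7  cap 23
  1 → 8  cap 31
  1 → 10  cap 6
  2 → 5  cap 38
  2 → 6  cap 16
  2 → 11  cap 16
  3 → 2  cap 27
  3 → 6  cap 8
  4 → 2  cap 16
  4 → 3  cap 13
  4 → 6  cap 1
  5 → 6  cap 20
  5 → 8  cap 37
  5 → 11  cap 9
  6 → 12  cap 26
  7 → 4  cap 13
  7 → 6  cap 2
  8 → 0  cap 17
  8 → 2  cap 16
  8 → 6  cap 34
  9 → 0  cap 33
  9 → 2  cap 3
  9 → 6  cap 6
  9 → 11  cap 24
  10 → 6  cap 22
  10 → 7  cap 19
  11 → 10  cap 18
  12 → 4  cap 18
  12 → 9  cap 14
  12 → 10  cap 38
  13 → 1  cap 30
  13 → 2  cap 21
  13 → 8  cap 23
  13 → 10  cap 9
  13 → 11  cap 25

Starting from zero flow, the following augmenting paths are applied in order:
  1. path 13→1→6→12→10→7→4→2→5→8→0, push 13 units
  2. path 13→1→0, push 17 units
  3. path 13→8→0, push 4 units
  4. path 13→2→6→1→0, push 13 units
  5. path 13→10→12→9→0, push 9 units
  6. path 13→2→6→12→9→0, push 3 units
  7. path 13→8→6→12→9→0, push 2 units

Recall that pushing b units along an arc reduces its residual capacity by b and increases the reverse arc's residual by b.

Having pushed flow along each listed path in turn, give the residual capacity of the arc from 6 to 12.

after path 1 (13→1→6→12→10→7→4→2→5→8→0, push 13): res(6,12)=13
after path 2 (13→1→0, push 17): res(6,12)=13
after path 3 (13→8→0, push 4): res(6,12)=13
after path 4 (13→2→6→1→0, push 13): res(6,12)=13
after path 5 (13→10→12→9→0, push 9): res(6,12)=13
after path 6 (13→2→6→12→9→0, push 3): res(6,12)=10
after path 7 (13→8→6→12→9→0, push 2): res(6,12)=8

Residual capacity of (6,12): 8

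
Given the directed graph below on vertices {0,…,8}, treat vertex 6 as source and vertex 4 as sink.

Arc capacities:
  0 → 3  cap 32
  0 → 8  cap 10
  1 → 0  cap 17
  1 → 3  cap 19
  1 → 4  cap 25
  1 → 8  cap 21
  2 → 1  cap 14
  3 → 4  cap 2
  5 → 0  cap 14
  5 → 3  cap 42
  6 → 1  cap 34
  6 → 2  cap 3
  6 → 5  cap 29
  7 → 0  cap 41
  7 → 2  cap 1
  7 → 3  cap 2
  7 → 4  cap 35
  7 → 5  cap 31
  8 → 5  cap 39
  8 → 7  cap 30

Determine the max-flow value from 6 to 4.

Maximum flow value: 49

augment #1: 6→1→4 bottleneck 25, total now 25
augment #2: 6→1→3→4 bottleneck 2, total now 27
augment #3: 6→1→8→7→4 bottleneck 7, total now 34
augment #4: 6→2→1→8→7→4 bottleneck 3, total now 37
augment #5: 6→5→0→8→7→4 bottleneck 10, total now 47
augment #6: 6→5→3→1→8→7→4 bottleneck 2, total now 49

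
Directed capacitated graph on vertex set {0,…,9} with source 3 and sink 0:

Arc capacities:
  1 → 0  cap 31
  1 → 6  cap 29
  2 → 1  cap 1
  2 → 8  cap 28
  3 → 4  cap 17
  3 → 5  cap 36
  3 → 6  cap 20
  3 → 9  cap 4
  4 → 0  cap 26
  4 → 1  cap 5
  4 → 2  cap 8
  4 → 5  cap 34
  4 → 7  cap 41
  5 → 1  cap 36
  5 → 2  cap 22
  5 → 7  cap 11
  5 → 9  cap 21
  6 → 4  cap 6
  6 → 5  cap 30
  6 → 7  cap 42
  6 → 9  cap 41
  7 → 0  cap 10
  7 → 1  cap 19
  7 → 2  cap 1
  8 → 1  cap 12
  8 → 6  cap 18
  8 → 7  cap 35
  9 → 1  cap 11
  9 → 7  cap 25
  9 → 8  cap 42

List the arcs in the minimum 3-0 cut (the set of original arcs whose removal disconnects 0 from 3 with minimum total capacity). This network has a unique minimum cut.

Min-cut arcs: {(1,0), (3,4), (6,4), (7,0)} (total capacity 64)

augment #1: 3→4→0 push 17
augment #2: 3→5→1→0 push 31
augment #3: 3→5→7→0 push 5
augment #4: 3→6→4→0 push 6
augment #5: 3→6→7→0 push 5
max flow = 64; residual-reachable set from 3 gives S-side
cut edges (S→T): {(1,0), (3,4), (6,4), (7,0)} total cap 64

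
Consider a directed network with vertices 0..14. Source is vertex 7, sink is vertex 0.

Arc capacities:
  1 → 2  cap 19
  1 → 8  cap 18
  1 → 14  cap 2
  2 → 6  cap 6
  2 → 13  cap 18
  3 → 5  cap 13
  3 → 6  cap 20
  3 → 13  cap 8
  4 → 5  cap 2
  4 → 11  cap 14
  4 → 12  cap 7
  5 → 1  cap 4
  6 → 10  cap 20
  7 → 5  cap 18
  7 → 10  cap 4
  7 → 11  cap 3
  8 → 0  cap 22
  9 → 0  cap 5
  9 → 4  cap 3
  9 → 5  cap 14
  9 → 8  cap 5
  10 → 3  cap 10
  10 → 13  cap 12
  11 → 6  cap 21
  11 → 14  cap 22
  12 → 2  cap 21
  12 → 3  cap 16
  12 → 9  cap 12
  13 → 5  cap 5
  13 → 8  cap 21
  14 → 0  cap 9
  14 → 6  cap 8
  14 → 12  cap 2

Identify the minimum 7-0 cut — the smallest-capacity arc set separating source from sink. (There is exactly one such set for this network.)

augment #1: 7→11→14→0 push 3
augment #2: 7→5→1→8→0 push 4
augment #3: 7→10→13→8→0 push 4
max flow = 11; residual-reachable set from 7 gives S-side
cut edges (S→T): {(5,1), (7,10), (7,11)} total cap 11

Min-cut arcs: {(5,1), (7,10), (7,11)} (total capacity 11)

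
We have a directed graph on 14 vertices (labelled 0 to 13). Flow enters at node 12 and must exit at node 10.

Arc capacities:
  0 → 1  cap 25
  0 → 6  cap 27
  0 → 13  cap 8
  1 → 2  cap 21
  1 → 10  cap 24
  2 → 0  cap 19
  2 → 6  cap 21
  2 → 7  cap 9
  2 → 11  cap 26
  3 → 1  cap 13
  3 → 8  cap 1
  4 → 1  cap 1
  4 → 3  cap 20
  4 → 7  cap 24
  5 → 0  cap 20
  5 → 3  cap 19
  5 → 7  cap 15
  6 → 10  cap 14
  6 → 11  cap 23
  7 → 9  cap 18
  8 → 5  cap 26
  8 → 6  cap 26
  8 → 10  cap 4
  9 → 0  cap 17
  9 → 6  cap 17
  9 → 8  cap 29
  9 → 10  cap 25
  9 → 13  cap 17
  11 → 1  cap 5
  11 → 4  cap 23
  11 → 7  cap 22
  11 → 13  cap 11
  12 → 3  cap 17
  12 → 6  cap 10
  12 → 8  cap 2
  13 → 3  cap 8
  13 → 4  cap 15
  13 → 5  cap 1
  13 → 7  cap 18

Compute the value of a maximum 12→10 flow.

Maximum flow value: 26

augment #1: 12→6→10 bottleneck 10, total now 10
augment #2: 12→8→10 bottleneck 2, total now 12
augment #3: 12→3→1→10 bottleneck 13, total now 25
augment #4: 12→3→8→10 bottleneck 1, total now 26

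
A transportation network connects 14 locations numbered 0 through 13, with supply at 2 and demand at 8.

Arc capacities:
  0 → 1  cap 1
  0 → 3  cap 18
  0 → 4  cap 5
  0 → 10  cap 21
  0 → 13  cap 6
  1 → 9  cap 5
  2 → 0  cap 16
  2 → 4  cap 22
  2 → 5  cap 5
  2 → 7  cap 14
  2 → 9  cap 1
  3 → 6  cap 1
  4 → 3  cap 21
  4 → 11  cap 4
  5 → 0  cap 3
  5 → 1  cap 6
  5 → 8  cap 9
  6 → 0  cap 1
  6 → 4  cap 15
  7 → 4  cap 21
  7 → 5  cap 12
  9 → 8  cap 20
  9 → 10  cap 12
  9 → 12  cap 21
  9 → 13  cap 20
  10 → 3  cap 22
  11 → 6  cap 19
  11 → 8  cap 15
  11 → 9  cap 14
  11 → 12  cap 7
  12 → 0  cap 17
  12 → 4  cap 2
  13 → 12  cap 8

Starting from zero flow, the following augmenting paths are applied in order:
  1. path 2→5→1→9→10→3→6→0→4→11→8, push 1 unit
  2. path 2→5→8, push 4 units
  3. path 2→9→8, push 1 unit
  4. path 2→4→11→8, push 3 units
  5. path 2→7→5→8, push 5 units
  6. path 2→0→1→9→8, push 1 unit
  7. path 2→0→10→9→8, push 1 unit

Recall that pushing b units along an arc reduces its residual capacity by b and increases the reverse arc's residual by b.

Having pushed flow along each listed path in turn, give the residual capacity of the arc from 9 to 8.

after path 1 (2→5→1→9→10→3→6→0→4→11→8, push 1): res(9,8)=20
after path 2 (2→5→8, push 4): res(9,8)=20
after path 3 (2→9→8, push 1): res(9,8)=19
after path 4 (2→4→11→8, push 3): res(9,8)=19
after path 5 (2→7→5→8, push 5): res(9,8)=19
after path 6 (2→0→1→9→8, push 1): res(9,8)=18
after path 7 (2→0→10→9→8, push 1): res(9,8)=17

Residual capacity of (9,8): 17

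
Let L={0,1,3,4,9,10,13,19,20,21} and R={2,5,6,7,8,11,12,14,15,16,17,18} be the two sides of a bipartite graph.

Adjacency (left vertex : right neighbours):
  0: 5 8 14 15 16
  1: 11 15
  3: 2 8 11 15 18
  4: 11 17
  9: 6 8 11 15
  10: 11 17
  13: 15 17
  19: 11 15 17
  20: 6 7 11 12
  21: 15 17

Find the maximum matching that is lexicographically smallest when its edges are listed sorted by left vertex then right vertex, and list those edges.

Lex-smallest maximum matching: {(0,5), (1,11), (3,2), (4,17), (9,6), (13,15), (20,7)}

|M| = 7 (so the lex-smallest maximum matching has 7 edges)
process left vertices in ascending order; for each, take the smallest-labelled available neighbour that still permits 7 edges overall, or leave it unmatched if none does
lex-smallest matching: {0-5, 1-11, 3-2, 4-17, 9-6, 13-15, 20-7}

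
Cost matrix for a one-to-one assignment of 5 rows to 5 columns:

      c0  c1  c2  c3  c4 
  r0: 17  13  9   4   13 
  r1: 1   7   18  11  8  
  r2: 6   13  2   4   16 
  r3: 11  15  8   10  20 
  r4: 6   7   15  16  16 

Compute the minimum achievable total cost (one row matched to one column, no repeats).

optimal assignment: row0→col3 (cost 4), row1→col4 (cost 8), row2→col2 (cost 2), row3→col0 (cost 11), row4→col1 (cost 7)
total = 4 + 8 + 2 + 11 + 7 = 32

Minimum assignment cost: 32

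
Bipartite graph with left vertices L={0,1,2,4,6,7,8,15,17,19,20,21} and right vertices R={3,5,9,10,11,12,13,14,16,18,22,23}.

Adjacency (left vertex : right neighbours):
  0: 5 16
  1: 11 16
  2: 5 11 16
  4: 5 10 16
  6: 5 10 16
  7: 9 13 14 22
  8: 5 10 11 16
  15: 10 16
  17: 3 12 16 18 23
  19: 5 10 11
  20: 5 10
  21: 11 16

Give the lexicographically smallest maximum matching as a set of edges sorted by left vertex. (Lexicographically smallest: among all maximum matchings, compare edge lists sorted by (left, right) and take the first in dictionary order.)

Lex-smallest maximum matching: {(0,5), (1,11), (2,16), (4,10), (7,9), (17,3)}

|M| = 6 (so the lex-smallest maximum matching has 6 edges)
process left vertices in ascending order; for each, take the smallest-labelled available neighbour that still permits 6 edges overall, or leave it unmatched if none does
lex-smallest matching: {0-5, 1-11, 2-16, 4-10, 7-9, 17-3}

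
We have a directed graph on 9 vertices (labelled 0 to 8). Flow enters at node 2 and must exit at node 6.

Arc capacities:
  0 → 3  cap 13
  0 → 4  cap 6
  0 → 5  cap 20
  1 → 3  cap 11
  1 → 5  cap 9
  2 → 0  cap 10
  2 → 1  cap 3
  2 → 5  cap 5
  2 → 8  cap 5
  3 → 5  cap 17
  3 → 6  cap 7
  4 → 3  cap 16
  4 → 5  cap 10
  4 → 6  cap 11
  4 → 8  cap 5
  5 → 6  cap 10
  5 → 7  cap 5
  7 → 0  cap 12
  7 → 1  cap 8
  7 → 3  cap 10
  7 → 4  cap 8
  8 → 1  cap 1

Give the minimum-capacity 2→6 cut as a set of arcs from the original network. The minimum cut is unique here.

augment #1: 2→5→6 push 5
augment #2: 2→0→3→6 push 7
augment #3: 2→0→4→6 push 3
augment #4: 2→1→5→6 push 3
augment #5: 2→8→1→5→6 push 1
max flow = 19; residual-reachable set from 2 gives S-side
cut edges (S→T): {(2,0), (2,1), (2,5), (8,1)} total cap 19

Min-cut arcs: {(2,0), (2,1), (2,5), (8,1)} (total capacity 19)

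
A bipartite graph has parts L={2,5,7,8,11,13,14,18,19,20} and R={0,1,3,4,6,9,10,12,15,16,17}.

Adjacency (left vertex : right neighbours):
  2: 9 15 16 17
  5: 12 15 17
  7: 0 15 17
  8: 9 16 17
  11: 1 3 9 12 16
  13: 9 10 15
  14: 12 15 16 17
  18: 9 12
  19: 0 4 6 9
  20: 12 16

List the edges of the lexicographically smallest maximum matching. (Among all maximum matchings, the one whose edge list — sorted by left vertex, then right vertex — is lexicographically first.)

Lex-smallest maximum matching: {(2,9), (5,12), (7,0), (8,17), (11,1), (13,10), (14,15), (19,4), (20,16)}

|M| = 9 (so the lex-smallest maximum matching has 9 edges)
process left vertices in ascending order; for each, take the smallest-labelled available neighbour that still permits 9 edges overall, or leave it unmatched if none does
lex-smallest matching: {2-9, 5-12, 7-0, 8-17, 11-1, 13-10, 14-15, 19-4, 20-16}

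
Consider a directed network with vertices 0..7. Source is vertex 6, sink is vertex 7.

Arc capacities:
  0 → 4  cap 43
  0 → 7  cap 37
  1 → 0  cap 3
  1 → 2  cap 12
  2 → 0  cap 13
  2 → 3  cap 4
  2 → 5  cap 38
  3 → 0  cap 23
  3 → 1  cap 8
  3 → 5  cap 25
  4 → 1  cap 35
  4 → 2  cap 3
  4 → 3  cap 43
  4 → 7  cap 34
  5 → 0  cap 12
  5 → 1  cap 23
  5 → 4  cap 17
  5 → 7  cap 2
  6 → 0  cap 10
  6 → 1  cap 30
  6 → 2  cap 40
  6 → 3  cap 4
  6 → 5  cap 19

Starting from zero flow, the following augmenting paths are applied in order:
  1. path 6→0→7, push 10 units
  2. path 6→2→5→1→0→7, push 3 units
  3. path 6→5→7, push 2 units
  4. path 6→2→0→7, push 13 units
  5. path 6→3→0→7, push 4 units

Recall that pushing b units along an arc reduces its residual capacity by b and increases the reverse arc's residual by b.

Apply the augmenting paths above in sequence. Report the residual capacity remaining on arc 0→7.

after path 1 (6→0→7, push 10): res(0,7)=27
after path 2 (6→2→5→1→0→7, push 3): res(0,7)=24
after path 3 (6→5→7, push 2): res(0,7)=24
after path 4 (6→2→0→7, push 13): res(0,7)=11
after path 5 (6→3→0→7, push 4): res(0,7)=7

Residual capacity of (0,7): 7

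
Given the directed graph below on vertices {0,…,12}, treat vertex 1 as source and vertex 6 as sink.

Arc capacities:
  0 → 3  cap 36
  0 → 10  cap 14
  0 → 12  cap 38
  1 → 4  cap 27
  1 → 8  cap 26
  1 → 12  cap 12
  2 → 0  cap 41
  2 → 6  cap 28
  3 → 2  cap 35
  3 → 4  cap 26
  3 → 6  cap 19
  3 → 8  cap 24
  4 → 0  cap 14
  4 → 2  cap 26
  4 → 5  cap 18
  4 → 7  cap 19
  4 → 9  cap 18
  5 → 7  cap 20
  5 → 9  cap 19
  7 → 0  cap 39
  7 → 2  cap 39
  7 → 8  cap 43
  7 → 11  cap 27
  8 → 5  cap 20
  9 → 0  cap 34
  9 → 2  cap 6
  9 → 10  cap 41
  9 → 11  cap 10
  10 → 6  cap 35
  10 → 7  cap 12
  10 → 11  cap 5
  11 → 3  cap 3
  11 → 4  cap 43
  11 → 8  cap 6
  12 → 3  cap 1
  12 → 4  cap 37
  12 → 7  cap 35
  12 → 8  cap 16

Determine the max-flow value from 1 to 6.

Maximum flow value: 59

augment #1: 1→4→2→6 bottleneck 26, total now 26
augment #2: 1→12→3→6 bottleneck 1, total now 27
augment #3: 1→4→0→3→6 bottleneck 1, total now 28
augment #4: 1→12→7→2→6 bottleneck 2, total now 30
augment #5: 1→8→5→9→10→6 bottleneck 19, total now 49
augment #6: 1→12→4→0→3→6 bottleneck 9, total now 58
augment #7: 1→8→5→7→0→3→6 bottleneck 1, total now 59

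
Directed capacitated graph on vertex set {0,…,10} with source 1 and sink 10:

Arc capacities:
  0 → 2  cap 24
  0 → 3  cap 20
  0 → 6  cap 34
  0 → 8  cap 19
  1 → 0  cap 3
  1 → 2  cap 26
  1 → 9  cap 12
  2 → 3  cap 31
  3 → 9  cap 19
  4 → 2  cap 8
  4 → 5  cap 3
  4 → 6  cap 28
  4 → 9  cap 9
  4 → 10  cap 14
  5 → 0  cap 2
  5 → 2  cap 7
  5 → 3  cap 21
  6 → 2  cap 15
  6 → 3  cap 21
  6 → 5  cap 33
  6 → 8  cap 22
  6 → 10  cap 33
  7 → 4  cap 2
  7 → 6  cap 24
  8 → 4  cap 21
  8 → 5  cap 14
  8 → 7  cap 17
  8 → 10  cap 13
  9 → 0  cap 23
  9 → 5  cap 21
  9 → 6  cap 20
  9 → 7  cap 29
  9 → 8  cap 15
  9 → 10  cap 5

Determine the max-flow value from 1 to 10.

augment #1: 1→9→10 bottleneck 5, total now 5
augment #2: 1→0→6→10 bottleneck 3, total now 8
augment #3: 1→9→6→10 bottleneck 7, total now 15
augment #4: 1→2→3→9→6→10 bottleneck 13, total now 28
augment #5: 1→2→3→9→8→10 bottleneck 6, total now 34

Maximum flow value: 34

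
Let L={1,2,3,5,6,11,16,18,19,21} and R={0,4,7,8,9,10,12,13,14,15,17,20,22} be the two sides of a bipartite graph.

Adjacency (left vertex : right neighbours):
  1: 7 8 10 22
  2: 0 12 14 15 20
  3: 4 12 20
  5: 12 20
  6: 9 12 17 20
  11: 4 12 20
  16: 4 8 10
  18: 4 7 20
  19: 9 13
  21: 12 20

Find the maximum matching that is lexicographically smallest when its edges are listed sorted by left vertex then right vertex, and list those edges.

|M| = 9 (so the lex-smallest maximum matching has 9 edges)
process left vertices in ascending order; for each, take the smallest-labelled available neighbour that still permits 9 edges overall, or leave it unmatched if none does
lex-smallest matching: {1-8, 2-0, 3-4, 5-12, 6-9, 11-20, 16-10, 18-7, 19-13}

Lex-smallest maximum matching: {(1,8), (2,0), (3,4), (5,12), (6,9), (11,20), (16,10), (18,7), (19,13)}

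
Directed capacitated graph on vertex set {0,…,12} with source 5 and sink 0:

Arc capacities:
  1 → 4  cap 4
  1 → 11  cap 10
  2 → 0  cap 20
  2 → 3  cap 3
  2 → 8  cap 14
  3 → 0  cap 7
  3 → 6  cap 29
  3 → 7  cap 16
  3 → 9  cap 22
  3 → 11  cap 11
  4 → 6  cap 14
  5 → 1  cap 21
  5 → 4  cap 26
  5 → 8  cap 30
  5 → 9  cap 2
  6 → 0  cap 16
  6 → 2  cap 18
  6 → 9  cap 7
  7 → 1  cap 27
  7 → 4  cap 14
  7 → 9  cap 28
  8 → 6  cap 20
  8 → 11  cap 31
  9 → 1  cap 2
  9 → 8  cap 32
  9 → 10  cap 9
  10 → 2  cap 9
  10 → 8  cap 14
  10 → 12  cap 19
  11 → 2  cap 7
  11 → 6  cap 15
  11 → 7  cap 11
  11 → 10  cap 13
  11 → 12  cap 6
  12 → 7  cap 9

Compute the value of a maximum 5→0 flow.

Maximum flow value: 39

augment #1: 5→4→6→0 bottleneck 14, total now 14
augment #2: 5→8→6→0 bottleneck 2, total now 16
augment #3: 5→1→11→2→0 bottleneck 7, total now 23
augment #4: 5→8→6→2→0 bottleneck 13, total now 36
augment #5: 5→8→6→2→3→0 bottleneck 3, total now 39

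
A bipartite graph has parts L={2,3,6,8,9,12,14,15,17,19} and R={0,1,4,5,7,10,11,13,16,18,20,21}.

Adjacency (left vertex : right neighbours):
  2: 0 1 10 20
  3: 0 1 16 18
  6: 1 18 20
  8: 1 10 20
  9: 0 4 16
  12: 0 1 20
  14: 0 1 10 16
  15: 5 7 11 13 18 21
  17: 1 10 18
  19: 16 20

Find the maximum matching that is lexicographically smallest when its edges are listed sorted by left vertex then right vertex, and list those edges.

Lex-smallest maximum matching: {(2,0), (3,1), (6,18), (8,10), (9,4), (12,20), (14,16), (15,5)}

|M| = 8 (so the lex-smallest maximum matching has 8 edges)
process left vertices in ascending order; for each, take the smallest-labelled available neighbour that still permits 8 edges overall, or leave it unmatched if none does
lex-smallest matching: {2-0, 3-1, 6-18, 8-10, 9-4, 12-20, 14-16, 15-5}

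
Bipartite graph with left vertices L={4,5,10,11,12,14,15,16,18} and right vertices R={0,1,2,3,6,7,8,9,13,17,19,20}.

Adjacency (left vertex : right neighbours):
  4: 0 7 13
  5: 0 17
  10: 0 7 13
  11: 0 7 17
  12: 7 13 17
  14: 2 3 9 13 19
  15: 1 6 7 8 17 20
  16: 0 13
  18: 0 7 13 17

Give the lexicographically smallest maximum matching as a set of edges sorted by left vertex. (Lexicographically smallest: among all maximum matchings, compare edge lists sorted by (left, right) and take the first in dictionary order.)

|M| = 6 (so the lex-smallest maximum matching has 6 edges)
process left vertices in ascending order; for each, take the smallest-labelled available neighbour that still permits 6 edges overall, or leave it unmatched if none does
lex-smallest matching: {4-0, 5-17, 10-7, 12-13, 14-2, 15-1}

Lex-smallest maximum matching: {(4,0), (5,17), (10,7), (12,13), (14,2), (15,1)}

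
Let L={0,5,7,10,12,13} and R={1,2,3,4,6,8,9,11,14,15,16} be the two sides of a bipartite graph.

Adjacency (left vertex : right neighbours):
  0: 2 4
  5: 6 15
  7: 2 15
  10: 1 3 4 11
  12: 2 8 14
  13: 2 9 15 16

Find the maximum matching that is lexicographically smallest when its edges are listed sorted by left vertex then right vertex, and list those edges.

|M| = 6 (so the lex-smallest maximum matching has 6 edges)
process left vertices in ascending order; for each, take the smallest-labelled available neighbour that still permits 6 edges overall, or leave it unmatched if none does
lex-smallest matching: {0-2, 5-6, 7-15, 10-1, 12-8, 13-9}

Lex-smallest maximum matching: {(0,2), (5,6), (7,15), (10,1), (12,8), (13,9)}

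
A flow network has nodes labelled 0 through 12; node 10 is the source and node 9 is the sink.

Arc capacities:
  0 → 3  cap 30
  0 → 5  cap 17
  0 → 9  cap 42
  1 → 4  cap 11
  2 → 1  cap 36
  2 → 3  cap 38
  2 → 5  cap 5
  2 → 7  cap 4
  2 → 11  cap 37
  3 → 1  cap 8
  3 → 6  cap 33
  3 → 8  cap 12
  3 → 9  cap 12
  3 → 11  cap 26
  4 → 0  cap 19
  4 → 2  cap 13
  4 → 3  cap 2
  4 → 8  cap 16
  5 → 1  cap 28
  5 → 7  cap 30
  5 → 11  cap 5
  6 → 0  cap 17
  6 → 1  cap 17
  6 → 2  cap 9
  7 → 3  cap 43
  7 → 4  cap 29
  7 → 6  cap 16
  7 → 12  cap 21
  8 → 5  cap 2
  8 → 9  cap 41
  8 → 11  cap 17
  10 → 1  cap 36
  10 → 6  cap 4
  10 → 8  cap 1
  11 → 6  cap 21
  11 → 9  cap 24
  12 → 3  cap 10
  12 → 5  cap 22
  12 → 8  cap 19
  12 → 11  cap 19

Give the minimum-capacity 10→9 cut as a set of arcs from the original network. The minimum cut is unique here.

Min-cut arcs: {(1,4), (10,6), (10,8)} (total capacity 16)

augment #1: 10→8→9 push 1
augment #2: 10→6→0→9 push 4
augment #3: 10→1→4→0→9 push 11
max flow = 16; residual-reachable set from 10 gives S-side
cut edges (S→T): {(1,4), (10,6), (10,8)} total cap 16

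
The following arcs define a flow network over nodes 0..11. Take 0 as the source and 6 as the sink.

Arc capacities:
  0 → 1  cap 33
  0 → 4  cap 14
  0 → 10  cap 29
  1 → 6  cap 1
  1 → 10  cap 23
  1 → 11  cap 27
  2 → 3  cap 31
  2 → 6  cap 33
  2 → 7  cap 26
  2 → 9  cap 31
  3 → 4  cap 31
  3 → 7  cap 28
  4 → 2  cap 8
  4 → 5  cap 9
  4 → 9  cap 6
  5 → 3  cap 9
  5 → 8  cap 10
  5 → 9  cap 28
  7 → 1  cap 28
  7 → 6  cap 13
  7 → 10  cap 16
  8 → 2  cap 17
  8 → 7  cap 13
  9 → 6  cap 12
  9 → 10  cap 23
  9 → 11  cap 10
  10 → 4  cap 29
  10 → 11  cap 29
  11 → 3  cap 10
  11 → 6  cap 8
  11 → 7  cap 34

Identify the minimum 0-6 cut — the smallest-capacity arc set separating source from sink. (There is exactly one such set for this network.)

Min-cut arcs: {(1,6), (4,2), (4,5), (4,9), (7,6), (11,6)} (total capacity 45)

augment #1: 0→1→6 push 1
augment #2: 0→1→11→6 push 8
augment #3: 0→4→2→6 push 8
augment #4: 0→4→9→6 push 6
augment #5: 0→1→11→7→6 push 13
augment #6: 0→10→4→5→9→6 push 6
augment #7: 0→10→4→5→8→2→6 push 3
max flow = 45; residual-reachable set from 0 gives S-side
cut edges (S→T): {(1,6), (4,2), (4,5), (4,9), (7,6), (11,6)} total cap 45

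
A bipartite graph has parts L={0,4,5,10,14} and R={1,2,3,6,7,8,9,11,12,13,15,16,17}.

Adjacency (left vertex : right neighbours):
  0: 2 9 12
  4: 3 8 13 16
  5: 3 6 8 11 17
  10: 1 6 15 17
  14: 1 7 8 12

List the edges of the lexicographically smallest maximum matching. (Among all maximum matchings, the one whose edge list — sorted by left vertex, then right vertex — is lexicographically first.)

|M| = 5 (so the lex-smallest maximum matching has 5 edges)
process left vertices in ascending order; for each, take the smallest-labelled available neighbour that still permits 5 edges overall, or leave it unmatched if none does
lex-smallest matching: {0-2, 4-3, 5-6, 10-1, 14-7}

Lex-smallest maximum matching: {(0,2), (4,3), (5,6), (10,1), (14,7)}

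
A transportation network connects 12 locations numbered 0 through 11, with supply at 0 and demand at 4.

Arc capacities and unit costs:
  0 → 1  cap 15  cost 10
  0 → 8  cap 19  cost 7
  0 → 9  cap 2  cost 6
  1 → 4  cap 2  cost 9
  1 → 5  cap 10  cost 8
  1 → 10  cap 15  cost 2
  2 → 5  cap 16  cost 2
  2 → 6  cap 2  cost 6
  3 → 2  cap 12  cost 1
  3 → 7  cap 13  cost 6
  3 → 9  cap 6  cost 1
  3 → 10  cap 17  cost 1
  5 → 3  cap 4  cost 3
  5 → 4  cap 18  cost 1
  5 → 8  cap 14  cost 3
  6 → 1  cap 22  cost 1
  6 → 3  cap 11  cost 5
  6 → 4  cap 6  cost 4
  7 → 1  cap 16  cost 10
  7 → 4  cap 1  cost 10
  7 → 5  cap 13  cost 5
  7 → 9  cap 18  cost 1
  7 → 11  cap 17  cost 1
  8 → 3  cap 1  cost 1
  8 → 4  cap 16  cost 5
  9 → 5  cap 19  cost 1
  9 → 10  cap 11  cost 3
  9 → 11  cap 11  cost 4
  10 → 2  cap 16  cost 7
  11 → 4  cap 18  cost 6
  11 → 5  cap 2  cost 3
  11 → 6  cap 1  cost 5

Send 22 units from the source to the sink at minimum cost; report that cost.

shortest-cost path #1: 0→9→5→4 push 2 @ unit cost 8 (adds 16)
shortest-cost path #2: 0→8→3→9→5→4 push 1 @ unit cost 11 (adds 11)
shortest-cost path #3: 0→8→4 push 16 @ unit cost 12 (adds 192)
shortest-cost path #4: 0→1→4 push 2 @ unit cost 19 (adds 38)
shortest-cost path #5: 0→1→5→4 push 1 @ unit cost 19 (adds 19)
total cost = 276

Minimum cost for 22 units: 276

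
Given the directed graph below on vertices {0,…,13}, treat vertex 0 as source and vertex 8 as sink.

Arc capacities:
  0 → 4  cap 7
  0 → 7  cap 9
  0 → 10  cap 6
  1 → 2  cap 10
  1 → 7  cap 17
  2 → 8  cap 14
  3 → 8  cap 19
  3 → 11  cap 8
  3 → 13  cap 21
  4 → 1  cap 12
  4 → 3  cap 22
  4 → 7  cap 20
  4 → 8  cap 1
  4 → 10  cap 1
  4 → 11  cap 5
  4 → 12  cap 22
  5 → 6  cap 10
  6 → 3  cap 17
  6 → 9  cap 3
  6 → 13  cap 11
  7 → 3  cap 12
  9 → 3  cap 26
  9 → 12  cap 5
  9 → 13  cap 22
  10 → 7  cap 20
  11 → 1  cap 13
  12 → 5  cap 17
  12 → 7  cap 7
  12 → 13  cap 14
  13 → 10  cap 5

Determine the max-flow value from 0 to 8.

augment #1: 0→4→8 bottleneck 1, total now 1
augment #2: 0→4→3→8 bottleneck 6, total now 7
augment #3: 0→7→3→8 bottleneck 9, total now 16
augment #4: 0→10→7→3→8 bottleneck 3, total now 19

Maximum flow value: 19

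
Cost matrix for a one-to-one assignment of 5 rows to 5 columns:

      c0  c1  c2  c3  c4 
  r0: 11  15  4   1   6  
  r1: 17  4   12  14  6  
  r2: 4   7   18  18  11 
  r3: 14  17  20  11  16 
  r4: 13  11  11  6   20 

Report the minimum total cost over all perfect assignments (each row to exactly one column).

Minimum assignment cost: 34

optimal assignment: row0→col2 (cost 4), row1→col1 (cost 4), row2→col0 (cost 4), row3→col4 (cost 16), row4→col3 (cost 6)
total = 4 + 4 + 4 + 16 + 6 = 34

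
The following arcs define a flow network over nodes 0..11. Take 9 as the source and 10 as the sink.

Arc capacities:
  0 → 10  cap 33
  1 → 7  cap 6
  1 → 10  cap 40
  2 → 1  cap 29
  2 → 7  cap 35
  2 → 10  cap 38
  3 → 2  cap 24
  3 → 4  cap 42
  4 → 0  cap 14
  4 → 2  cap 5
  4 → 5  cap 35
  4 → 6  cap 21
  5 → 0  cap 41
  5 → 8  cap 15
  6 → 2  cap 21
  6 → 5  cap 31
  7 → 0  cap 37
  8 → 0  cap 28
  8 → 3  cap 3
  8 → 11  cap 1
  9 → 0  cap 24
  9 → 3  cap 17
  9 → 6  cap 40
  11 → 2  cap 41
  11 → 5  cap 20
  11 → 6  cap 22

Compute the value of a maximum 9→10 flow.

augment #1: 9→0→10 bottleneck 24, total now 24
augment #2: 9→3→2→10 bottleneck 17, total now 41
augment #3: 9→6→2→10 bottleneck 21, total now 62
augment #4: 9→6→5→0→10 bottleneck 9, total now 71
augment #5: 9→6→5→8→3→2→1→10 bottleneck 3, total now 74
augment #6: 9→6→5→8→11→2→1→10 bottleneck 1, total now 75

Maximum flow value: 75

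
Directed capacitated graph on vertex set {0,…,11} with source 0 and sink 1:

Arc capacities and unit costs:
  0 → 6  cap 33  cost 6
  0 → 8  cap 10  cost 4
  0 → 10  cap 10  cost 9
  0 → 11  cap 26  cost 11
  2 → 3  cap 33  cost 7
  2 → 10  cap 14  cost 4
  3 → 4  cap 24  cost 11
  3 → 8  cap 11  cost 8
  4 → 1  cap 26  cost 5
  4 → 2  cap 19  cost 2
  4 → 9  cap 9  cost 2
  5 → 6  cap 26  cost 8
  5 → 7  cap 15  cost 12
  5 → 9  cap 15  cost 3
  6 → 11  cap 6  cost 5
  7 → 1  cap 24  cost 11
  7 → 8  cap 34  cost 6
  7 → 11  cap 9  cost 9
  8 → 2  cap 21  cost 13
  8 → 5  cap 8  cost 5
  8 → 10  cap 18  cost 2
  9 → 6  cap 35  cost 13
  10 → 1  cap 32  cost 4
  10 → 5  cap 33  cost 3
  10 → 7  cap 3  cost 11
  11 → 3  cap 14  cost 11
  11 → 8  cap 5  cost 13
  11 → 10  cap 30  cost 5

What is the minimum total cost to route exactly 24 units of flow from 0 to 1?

shortest-cost path #1: 0→8→10→1 push 10 @ unit cost 10 (adds 100)
shortest-cost path #2: 0→10→1 push 10 @ unit cost 13 (adds 130)
shortest-cost path #3: 0→11→10→1 push 4 @ unit cost 20 (adds 80)
total cost = 310

Minimum cost for 24 units: 310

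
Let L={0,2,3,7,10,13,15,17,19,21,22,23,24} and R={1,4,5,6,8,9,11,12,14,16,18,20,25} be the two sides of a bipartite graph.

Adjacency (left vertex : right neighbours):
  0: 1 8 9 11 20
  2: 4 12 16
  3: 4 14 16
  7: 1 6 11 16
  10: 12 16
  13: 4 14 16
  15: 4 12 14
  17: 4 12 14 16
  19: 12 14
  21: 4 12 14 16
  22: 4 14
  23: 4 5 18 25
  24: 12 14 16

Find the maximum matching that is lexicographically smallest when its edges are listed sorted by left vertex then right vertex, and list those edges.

Lex-smallest maximum matching: {(0,1), (2,4), (3,14), (7,6), (10,12), (13,16), (23,5)}

|M| = 7 (so the lex-smallest maximum matching has 7 edges)
process left vertices in ascending order; for each, take the smallest-labelled available neighbour that still permits 7 edges overall, or leave it unmatched if none does
lex-smallest matching: {0-1, 2-4, 3-14, 7-6, 10-12, 13-16, 23-5}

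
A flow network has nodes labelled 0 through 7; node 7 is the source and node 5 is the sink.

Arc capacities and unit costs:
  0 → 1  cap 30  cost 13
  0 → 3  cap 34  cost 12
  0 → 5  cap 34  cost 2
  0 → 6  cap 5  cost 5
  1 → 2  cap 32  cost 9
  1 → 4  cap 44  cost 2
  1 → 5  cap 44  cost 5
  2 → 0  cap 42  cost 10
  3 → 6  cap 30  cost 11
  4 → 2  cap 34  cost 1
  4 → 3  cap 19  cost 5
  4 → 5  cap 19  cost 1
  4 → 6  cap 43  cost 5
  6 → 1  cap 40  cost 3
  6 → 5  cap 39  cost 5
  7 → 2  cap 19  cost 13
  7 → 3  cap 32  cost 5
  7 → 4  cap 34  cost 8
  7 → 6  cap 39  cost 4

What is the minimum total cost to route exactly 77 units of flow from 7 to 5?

shortest-cost path #1: 7→4→5 push 19 @ unit cost 9 (adds 171)
shortest-cost path #2: 7→6→5 push 39 @ unit cost 9 (adds 351)
shortest-cost path #3: 7→4→6→1→5 push 15 @ unit cost 21 (adds 315)
shortest-cost path #4: 7→3→6→1→5 push 4 @ unit cost 24 (adds 96)
total cost = 933

Minimum cost for 77 units: 933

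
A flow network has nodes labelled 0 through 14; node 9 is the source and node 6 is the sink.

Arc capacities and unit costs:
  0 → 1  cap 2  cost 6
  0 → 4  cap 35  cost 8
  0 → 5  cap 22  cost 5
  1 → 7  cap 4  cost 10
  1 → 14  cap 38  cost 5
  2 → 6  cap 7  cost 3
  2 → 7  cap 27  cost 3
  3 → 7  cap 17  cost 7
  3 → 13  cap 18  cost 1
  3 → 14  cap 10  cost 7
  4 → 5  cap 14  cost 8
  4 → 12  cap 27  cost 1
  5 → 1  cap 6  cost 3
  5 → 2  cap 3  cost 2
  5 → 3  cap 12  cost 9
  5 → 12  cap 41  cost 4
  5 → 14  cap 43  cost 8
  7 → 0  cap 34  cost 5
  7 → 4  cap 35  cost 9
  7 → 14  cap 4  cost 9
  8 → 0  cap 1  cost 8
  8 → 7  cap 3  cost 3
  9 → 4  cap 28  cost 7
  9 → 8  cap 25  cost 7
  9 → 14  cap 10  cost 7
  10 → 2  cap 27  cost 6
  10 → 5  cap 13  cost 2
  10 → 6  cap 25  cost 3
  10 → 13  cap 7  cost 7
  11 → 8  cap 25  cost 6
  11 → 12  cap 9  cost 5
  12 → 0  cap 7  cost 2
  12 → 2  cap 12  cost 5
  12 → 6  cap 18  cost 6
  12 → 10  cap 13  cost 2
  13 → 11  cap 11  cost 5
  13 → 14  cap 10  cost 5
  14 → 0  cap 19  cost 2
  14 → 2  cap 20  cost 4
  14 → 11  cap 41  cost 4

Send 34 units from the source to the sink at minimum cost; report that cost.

shortest-cost path #1: 9→4→12→10→6 push 13 @ unit cost 13 (adds 169)
shortest-cost path #2: 9→14→2→6 push 7 @ unit cost 14 (adds 98)
shortest-cost path #3: 9→4→12→6 push 14 @ unit cost 14 (adds 196)
total cost = 463

Minimum cost for 34 units: 463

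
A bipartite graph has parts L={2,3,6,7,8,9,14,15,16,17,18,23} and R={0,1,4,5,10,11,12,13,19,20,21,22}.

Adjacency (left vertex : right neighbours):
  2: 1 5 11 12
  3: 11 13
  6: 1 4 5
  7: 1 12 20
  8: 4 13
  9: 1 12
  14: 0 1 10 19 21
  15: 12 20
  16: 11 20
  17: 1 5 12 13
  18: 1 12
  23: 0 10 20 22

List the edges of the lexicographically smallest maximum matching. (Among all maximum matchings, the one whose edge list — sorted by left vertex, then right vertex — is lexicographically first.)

Lex-smallest maximum matching: {(2,1), (3,11), (6,4), (7,12), (8,13), (14,0), (15,20), (17,5), (23,10)}

|M| = 9 (so the lex-smallest maximum matching has 9 edges)
process left vertices in ascending order; for each, take the smallest-labelled available neighbour that still permits 9 edges overall, or leave it unmatched if none does
lex-smallest matching: {2-1, 3-11, 6-4, 7-12, 8-13, 14-0, 15-20, 17-5, 23-10}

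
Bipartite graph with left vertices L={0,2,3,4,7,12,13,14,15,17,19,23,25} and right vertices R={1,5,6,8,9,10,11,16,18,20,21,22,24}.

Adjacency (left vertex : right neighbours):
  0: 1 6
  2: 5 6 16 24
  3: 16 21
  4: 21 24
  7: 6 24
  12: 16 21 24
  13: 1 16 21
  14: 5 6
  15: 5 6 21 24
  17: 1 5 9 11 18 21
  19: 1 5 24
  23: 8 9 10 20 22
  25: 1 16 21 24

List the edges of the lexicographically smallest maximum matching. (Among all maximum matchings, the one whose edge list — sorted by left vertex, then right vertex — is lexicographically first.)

Lex-smallest maximum matching: {(0,1), (2,5), (3,16), (4,21), (7,6), (12,24), (17,9), (23,8)}

|M| = 8 (so the lex-smallest maximum matching has 8 edges)
process left vertices in ascending order; for each, take the smallest-labelled available neighbour that still permits 8 edges overall, or leave it unmatched if none does
lex-smallest matching: {0-1, 2-5, 3-16, 4-21, 7-6, 12-24, 17-9, 23-8}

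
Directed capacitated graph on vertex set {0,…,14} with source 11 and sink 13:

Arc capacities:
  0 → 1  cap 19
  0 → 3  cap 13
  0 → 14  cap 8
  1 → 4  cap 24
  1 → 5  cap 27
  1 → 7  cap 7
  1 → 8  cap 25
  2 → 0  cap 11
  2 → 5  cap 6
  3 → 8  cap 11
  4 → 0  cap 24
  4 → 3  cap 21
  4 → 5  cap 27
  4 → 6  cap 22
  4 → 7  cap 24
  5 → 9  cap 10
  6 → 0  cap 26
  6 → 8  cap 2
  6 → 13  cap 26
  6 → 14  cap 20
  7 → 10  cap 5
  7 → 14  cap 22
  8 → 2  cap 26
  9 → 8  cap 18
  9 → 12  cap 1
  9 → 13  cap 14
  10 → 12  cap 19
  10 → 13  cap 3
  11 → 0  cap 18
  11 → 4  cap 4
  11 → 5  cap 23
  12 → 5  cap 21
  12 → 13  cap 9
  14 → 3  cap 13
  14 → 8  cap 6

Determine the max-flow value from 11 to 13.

augment #1: 11→4→6→13 bottleneck 4, total now 4
augment #2: 11→5→9→13 bottleneck 10, total now 14
augment #3: 11→0→1→4→6→13 bottleneck 18, total now 32

Maximum flow value: 32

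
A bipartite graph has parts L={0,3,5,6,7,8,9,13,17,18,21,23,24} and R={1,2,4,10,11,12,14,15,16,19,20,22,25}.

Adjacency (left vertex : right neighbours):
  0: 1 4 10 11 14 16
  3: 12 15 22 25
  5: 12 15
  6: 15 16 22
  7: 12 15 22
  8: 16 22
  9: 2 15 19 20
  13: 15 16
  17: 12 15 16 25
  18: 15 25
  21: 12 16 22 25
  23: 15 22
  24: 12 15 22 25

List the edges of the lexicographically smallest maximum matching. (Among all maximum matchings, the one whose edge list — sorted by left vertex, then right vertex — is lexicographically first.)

Lex-smallest maximum matching: {(0,1), (3,12), (5,15), (6,16), (7,22), (9,2), (17,25)}

|M| = 7 (so the lex-smallest maximum matching has 7 edges)
process left vertices in ascending order; for each, take the smallest-labelled available neighbour that still permits 7 edges overall, or leave it unmatched if none does
lex-smallest matching: {0-1, 3-12, 5-15, 6-16, 7-22, 9-2, 17-25}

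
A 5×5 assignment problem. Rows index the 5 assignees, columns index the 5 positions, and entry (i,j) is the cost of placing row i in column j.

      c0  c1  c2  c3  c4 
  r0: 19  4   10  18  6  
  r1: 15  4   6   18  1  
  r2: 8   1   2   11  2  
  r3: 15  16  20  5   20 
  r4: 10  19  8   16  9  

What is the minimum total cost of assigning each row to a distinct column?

optimal assignment: row0→col1 (cost 4), row1→col4 (cost 1), row2→col2 (cost 2), row3→col3 (cost 5), row4→col0 (cost 10)
total = 4 + 1 + 2 + 5 + 10 = 22

Minimum assignment cost: 22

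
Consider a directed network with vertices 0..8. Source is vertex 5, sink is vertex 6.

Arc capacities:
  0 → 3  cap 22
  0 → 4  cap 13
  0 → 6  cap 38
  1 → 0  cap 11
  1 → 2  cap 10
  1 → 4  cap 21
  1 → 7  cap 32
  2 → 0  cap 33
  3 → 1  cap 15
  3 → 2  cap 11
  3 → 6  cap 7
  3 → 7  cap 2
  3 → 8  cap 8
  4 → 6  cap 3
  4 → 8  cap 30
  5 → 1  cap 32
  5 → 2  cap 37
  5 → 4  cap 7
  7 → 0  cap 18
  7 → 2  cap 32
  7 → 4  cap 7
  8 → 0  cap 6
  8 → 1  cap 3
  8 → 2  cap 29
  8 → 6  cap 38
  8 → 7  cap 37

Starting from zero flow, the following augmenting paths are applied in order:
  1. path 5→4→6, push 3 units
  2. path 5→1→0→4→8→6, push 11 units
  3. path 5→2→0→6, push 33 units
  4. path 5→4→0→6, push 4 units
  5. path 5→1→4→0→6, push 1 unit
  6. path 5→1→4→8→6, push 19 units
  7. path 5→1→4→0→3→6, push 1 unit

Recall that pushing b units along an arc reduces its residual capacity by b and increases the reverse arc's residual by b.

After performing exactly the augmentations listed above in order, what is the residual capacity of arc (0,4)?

after path 1 (5→4→6, push 3): res(0,4)=13
after path 2 (5→1→0→4→8→6, push 11): res(0,4)=2
after path 3 (5→2→0→6, push 33): res(0,4)=2
after path 4 (5→4→0→6, push 4): res(0,4)=6
after path 5 (5→1→4→0→6, push 1): res(0,4)=7
after path 6 (5→1→4→8→6, push 19): res(0,4)=7
after path 7 (5→1→4→0→3→6, push 1): res(0,4)=8

Residual capacity of (0,4): 8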